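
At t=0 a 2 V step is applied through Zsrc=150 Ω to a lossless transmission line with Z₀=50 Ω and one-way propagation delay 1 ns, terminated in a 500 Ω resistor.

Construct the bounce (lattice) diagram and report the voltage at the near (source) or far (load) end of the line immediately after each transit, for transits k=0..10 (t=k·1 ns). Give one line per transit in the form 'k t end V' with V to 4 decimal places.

0 0 source 0.5000
1 1 load 0.9091
2 2 source 1.1136
3 3 load 1.2810
4 4 source 1.3647
5 5 load 1.4331
6 6 source 1.4674
7 7 load 1.4954
8 8 source 1.5094
9 9 load 1.5208
10 10 source 1.5266

Γ_L=0.818182, Γ_S=0.500000; launch V₁=2·50/200=0.500000
k=0 src: V=0.5000
k=1 load: inc=0.500000, refl=0.500000·0.818182=0.4091; V=0.000000+0.500000+0.409091=0.9091
k=2 src: inc=0.409091, refl=0.409091·0.500000=0.2045; V=0.500000+0.409091+0.204545=1.1136
k=3 load: inc=0.204545, refl=0.204545·0.818182=0.1674; V=0.909091+0.204545+0.167355=1.2810
k=4 src: inc=0.167355, refl=0.167355·0.500000=0.0837; V=1.113636+0.167355+0.083678=1.3647
k=5 load: inc=0.083678, refl=0.083678·0.818182=0.0685; V=1.280992+0.083678+0.068464=1.4331
k=6 src: inc=0.068464, refl=0.068464·0.500000=0.0342; V=1.364669+0.068464+0.034232=1.4674
k=7 load: inc=0.034232, refl=0.034232·0.818182=0.0280; V=1.433133+0.034232+0.028008=1.4954
k=8 src: inc=0.028008, refl=0.028008·0.500000=0.0140; V=1.467365+0.028008+0.014004=1.5094
k=9 load: inc=0.014004, refl=0.014004·0.818182=0.0115; V=1.495373+0.014004+0.011458=1.5208
k=10 src: inc=0.011458, refl=0.011458·0.500000=0.0057; V=1.509376+0.011458+0.005729=1.5266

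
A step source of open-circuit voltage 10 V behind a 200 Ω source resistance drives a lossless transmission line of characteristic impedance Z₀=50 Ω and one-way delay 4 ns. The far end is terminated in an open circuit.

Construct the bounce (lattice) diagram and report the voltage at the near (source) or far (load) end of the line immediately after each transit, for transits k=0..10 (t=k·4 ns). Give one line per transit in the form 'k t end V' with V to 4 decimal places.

Γ_L=1.000000, Γ_S=0.600000; launch V₁=10·50/250=2.000000
k=0 src: V=2.0000
k=1 load: inc=2.000000, refl=2.000000·1.000000=2.0000; V=0.000000+2.000000+2.000000=4.0000
k=2 src: inc=2.000000, refl=2.000000·0.600000=1.2000; V=2.000000+2.000000+1.200000=5.2000
k=3 load: inc=1.200000, refl=1.200000·1.000000=1.2000; V=4.000000+1.200000+1.200000=6.4000
k=4 src: inc=1.200000, refl=1.200000·0.600000=0.7200; V=5.200000+1.200000+0.720000=7.1200
k=5 load: inc=0.720000, refl=0.720000·1.000000=0.7200; V=6.400000+0.720000+0.720000=7.8400
k=6 src: inc=0.720000, refl=0.720000·0.600000=0.4320; V=7.120000+0.720000+0.432000=8.2720
k=7 load: inc=0.432000, refl=0.432000·1.000000=0.4320; V=7.840000+0.432000+0.432000=8.7040
k=8 src: inc=0.432000, refl=0.432000·0.600000=0.2592; V=8.272000+0.432000+0.259200=8.9632
k=9 load: inc=0.259200, refl=0.259200·1.000000=0.2592; V=8.704000+0.259200+0.259200=9.2224
k=10 src: inc=0.259200, refl=0.259200·0.600000=0.1555; V=8.963200+0.259200+0.155520=9.3779

0 0 source 2.0000
1 4 load 4.0000
2 8 source 5.2000
3 12 load 6.4000
4 16 source 7.1200
5 20 load 7.8400
6 24 source 8.2720
7 28 load 8.7040
8 32 source 8.9632
9 36 load 9.2224
10 40 source 9.3779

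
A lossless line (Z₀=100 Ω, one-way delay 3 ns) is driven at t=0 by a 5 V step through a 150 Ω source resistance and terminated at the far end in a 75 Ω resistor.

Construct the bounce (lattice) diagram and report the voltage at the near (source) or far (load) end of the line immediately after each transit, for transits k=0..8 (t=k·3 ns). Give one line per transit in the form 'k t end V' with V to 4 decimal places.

Γ_L=-0.142857, Γ_S=0.200000; launch V₁=5·100/250=2.000000
k=0 src: V=2.0000
k=1 load: inc=2.000000, refl=2.000000·-0.142857=-0.2857; V=0.000000+2.000000+-0.285714=1.7143
k=2 src: inc=-0.285714, refl=-0.285714·0.200000=-0.0571; V=2.000000+-0.285714+-0.057143=1.6571
k=3 load: inc=-0.057143, refl=-0.057143·-0.142857=0.0082; V=1.714286+-0.057143+0.008163=1.6653
k=4 src: inc=0.008163, refl=0.008163·0.200000=0.0016; V=1.657143+0.008163+0.001633=1.6669
k=5 load: inc=0.001633, refl=0.001633·-0.142857=-0.0002; V=1.665306+0.001633+-0.000233=1.6667
k=6 src: inc=-0.000233, refl=-0.000233·0.200000=-0.0000; V=1.666939+-0.000233+-0.000047=1.6667
k=7 load: inc=-0.000047, refl=-0.000047·-0.142857=0.0000; V=1.666706+-0.000047+0.000007=1.6667
k=8 src: inc=0.000007, refl=0.000007·0.200000=0.0000; V=1.666659+0.000007+0.000001=1.6667

0 0 source 2.0000
1 3 load 1.7143
2 6 source 1.6571
3 9 load 1.6653
4 12 source 1.6669
5 15 load 1.6667
6 18 source 1.6667
7 21 load 1.6667
8 24 source 1.6667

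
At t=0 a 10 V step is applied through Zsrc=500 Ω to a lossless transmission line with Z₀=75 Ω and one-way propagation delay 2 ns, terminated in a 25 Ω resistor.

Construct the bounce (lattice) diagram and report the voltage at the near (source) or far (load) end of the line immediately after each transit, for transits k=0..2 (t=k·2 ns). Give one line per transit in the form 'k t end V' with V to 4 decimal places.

0 0 source 1.3043
1 2 load 0.6522
2 4 source 0.1701

Γ_L=-0.500000, Γ_S=0.739130; launch V₁=10·75/575=1.304348
k=0 src: V=1.3043
k=1 load: inc=1.304348, refl=1.304348·-0.500000=-0.6522; V=0.000000+1.304348+-0.652174=0.6522
k=2 src: inc=-0.652174, refl=-0.652174·0.739130=-0.4820; V=1.304348+-0.652174+-0.482042=0.1701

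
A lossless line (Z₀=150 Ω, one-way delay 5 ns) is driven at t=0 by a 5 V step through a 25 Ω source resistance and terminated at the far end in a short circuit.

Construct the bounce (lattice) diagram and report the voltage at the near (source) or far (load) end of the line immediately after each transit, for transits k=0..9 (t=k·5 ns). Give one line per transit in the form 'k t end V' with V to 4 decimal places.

Γ_L=-1.000000, Γ_S=-0.714286; launch V₁=5·150/175=4.285714
k=0 src: V=4.2857
k=1 load: inc=4.285714, refl=4.285714·-1.000000=-4.2857; V=0.000000+4.285714+-4.285714=0.0000
k=2 src: inc=-4.285714, refl=-4.285714·-0.714286=3.0612; V=4.285714+-4.285714+3.061224=3.0612
k=3 load: inc=3.061224, refl=3.061224·-1.000000=-3.0612; V=0.000000+3.061224+-3.061224=0.0000
k=4 src: inc=-3.061224, refl=-3.061224·-0.714286=2.1866; V=3.061224+-3.061224+2.186589=2.1866
k=5 load: inc=2.186589, refl=2.186589·-1.000000=-2.1866; V=0.000000+2.186589+-2.186589=0.0000
k=6 src: inc=-2.186589, refl=-2.186589·-0.714286=1.5618; V=2.186589+-2.186589+1.561849=1.5618
k=7 load: inc=1.561849, refl=1.561849·-1.000000=-1.5618; V=0.000000+1.561849+-1.561849=0.0000
k=8 src: inc=-1.561849, refl=-1.561849·-0.714286=1.1156; V=1.561849+-1.561849+1.115607=1.1156
k=9 load: inc=1.115607, refl=1.115607·-1.000000=-1.1156; V=0.000000+1.115607+-1.115607=0.0000

0 0 source 4.2857
1 5 load 0.0000
2 10 source 3.0612
3 15 load 0.0000
4 20 source 2.1866
5 25 load 0.0000
6 30 source 1.5618
7 35 load 0.0000
8 40 source 1.1156
9 45 load 0.0000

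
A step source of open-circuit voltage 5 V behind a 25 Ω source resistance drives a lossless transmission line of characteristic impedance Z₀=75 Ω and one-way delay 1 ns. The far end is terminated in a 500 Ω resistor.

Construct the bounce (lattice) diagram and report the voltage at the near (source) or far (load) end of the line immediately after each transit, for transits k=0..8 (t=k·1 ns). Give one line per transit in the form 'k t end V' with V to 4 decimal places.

0 0 source 3.7500
1 1 load 6.5217
2 2 source 5.1359
3 3 load 4.1115
4 4 source 4.6237
5 5 load 5.0023
6 6 source 4.8130
7 7 load 4.6731
8 8 source 4.7430

Γ_L=0.739130, Γ_S=-0.500000; launch V₁=5·75/100=3.750000
k=0 src: V=3.7500
k=1 load: inc=3.750000, refl=3.750000·0.739130=2.7717; V=0.000000+3.750000+2.771739=6.5217
k=2 src: inc=2.771739, refl=2.771739·-0.500000=-1.3859; V=3.750000+2.771739+-1.385870=5.1359
k=3 load: inc=-1.385870, refl=-1.385870·0.739130=-1.0243; V=6.521739+-1.385870+-1.024338=4.1115
k=4 src: inc=-1.024338, refl=-1.024338·-0.500000=0.5122; V=5.135870+-1.024338+0.512169=4.6237
k=5 load: inc=0.512169, refl=0.512169·0.739130=0.3786; V=4.111531+0.512169+0.378560=5.0023
k=6 src: inc=0.378560, refl=0.378560·-0.500000=-0.1893; V=4.623700+0.378560+-0.189280=4.8130
k=7 load: inc=-0.189280, refl=-0.189280·0.739130=-0.1399; V=5.002260+-0.189280+-0.139903=4.6731
k=8 src: inc=-0.139903, refl=-0.139903·-0.500000=0.0700; V=4.812980+-0.139903+0.069951=4.7430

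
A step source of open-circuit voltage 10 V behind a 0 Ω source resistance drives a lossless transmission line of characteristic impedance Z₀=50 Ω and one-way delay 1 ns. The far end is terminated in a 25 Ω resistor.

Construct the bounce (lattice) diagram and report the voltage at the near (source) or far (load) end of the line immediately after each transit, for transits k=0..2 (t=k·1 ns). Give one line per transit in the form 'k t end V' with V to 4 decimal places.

Γ_L=-0.333333, Γ_S=-1.000000; launch V₁=10·50/50=10.000000
k=0 src: V=10.0000
k=1 load: inc=10.000000, refl=10.000000·-0.333333=-3.3333; V=0.000000+10.000000+-3.333333=6.6667
k=2 src: inc=-3.333333, refl=-3.333333·-1.000000=3.3333; V=10.000000+-3.333333+3.333333=10.0000

0 0 source 10.0000
1 1 load 6.6667
2 2 source 10.0000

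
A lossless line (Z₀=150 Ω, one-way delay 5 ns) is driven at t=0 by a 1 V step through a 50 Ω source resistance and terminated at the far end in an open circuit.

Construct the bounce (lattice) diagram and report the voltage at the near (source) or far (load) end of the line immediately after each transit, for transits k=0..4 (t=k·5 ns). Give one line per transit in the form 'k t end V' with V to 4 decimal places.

Γ_L=1.000000, Γ_S=-0.500000; launch V₁=1·150/200=0.750000
k=0 src: V=0.7500
k=1 load: inc=0.750000, refl=0.750000·1.000000=0.7500; V=0.000000+0.750000+0.750000=1.5000
k=2 src: inc=0.750000, refl=0.750000·-0.500000=-0.3750; V=0.750000+0.750000+-0.375000=1.1250
k=3 load: inc=-0.375000, refl=-0.375000·1.000000=-0.3750; V=1.500000+-0.375000+-0.375000=0.7500
k=4 src: inc=-0.375000, refl=-0.375000·-0.500000=0.1875; V=1.125000+-0.375000+0.187500=0.9375

0 0 source 0.7500
1 5 load 1.5000
2 10 source 1.1250
3 15 load 0.7500
4 20 source 0.9375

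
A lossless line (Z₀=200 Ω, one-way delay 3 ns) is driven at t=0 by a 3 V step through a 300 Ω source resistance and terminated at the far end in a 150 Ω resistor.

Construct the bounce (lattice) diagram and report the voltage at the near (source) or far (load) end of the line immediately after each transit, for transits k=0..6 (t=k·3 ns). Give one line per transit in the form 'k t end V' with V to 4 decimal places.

0 0 source 1.2000
1 3 load 1.0286
2 6 source 0.9943
3 9 load 0.9992
4 12 source 1.0002
5 15 load 1.0000
6 18 source 1.0000

Γ_L=-0.142857, Γ_S=0.200000; launch V₁=3·200/500=1.200000
k=0 src: V=1.2000
k=1 load: inc=1.200000, refl=1.200000·-0.142857=-0.1714; V=0.000000+1.200000+-0.171429=1.0286
k=2 src: inc=-0.171429, refl=-0.171429·0.200000=-0.0343; V=1.200000+-0.171429+-0.034286=0.9943
k=3 load: inc=-0.034286, refl=-0.034286·-0.142857=0.0049; V=1.028571+-0.034286+0.004898=0.9992
k=4 src: inc=0.004898, refl=0.004898·0.200000=0.0010; V=0.994286+0.004898+0.000980=1.0002
k=5 load: inc=0.000980, refl=0.000980·-0.142857=-0.0001; V=0.999184+0.000980+-0.000140=1.0000
k=6 src: inc=-0.000140, refl=-0.000140·0.200000=-0.0000; V=1.000163+-0.000140+-0.000028=1.0000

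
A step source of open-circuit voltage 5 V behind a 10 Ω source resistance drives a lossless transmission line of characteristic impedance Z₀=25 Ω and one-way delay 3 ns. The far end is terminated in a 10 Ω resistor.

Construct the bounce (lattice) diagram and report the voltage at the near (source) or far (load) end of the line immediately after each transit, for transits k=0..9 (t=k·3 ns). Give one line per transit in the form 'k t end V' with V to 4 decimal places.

0 0 source 3.5714
1 3 load 2.0408
2 6 source 2.6968
3 9 load 2.4157
4 12 source 2.5361
5 15 load 2.4845
6 18 source 2.5066
7 21 load 2.4972
8 24 source 2.5012
9 27 load 2.4995

Γ_L=-0.428571, Γ_S=-0.428571; launch V₁=5·25/35=3.571429
k=0 src: V=3.5714
k=1 load: inc=3.571429, refl=3.571429·-0.428571=-1.5306; V=0.000000+3.571429+-1.530612=2.0408
k=2 src: inc=-1.530612, refl=-1.530612·-0.428571=0.6560; V=3.571429+-1.530612+0.655977=2.6968
k=3 load: inc=0.655977, refl=0.655977·-0.428571=-0.2811; V=2.040816+0.655977+-0.281133=2.4157
k=4 src: inc=-0.281133, refl=-0.281133·-0.428571=0.1205; V=2.696793+-0.281133+0.120486=2.5361
k=5 load: inc=0.120486, refl=0.120486·-0.428571=-0.0516; V=2.415660+0.120486+-0.051637=2.4845
k=6 src: inc=-0.051637, refl=-0.051637·-0.428571=0.0221; V=2.536146+-0.051637+0.022130=2.5066
k=7 load: inc=0.022130, refl=0.022130·-0.428571=-0.0095; V=2.484509+0.022130+-0.009484=2.4972
k=8 src: inc=-0.009484, refl=-0.009484·-0.428571=0.0041; V=2.506639+-0.009484+0.004065=2.5012
k=9 load: inc=0.004065, refl=0.004065·-0.428571=-0.0017; V=2.497155+0.004065+-0.001742=2.4995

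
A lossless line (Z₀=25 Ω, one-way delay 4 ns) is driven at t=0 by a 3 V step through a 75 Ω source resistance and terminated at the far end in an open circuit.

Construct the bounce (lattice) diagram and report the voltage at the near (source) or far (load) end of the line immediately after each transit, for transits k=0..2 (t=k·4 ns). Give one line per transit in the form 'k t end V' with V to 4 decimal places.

0 0 source 0.7500
1 4 load 1.5000
2 8 source 1.8750

Γ_L=1.000000, Γ_S=0.500000; launch V₁=3·25/100=0.750000
k=0 src: V=0.7500
k=1 load: inc=0.750000, refl=0.750000·1.000000=0.7500; V=0.000000+0.750000+0.750000=1.5000
k=2 src: inc=0.750000, refl=0.750000·0.500000=0.3750; V=0.750000+0.750000+0.375000=1.8750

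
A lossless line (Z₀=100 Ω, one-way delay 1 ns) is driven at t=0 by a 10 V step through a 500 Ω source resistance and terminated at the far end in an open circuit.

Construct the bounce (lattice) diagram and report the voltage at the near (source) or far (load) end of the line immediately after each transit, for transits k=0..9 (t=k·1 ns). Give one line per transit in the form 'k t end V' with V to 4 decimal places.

0 0 source 1.6667
1 1 load 3.3333
2 2 source 4.4444
3 3 load 5.5556
4 4 source 6.2963
5 5 load 7.0370
6 6 source 7.5309
7 7 load 8.0247
8 8 source 8.3539
9 9 load 8.6831

Γ_L=1.000000, Γ_S=0.666667; launch V₁=10·100/600=1.666667
k=0 src: V=1.6667
k=1 load: inc=1.666667, refl=1.666667·1.000000=1.6667; V=0.000000+1.666667+1.666667=3.3333
k=2 src: inc=1.666667, refl=1.666667·0.666667=1.1111; V=1.666667+1.666667+1.111111=4.4444
k=3 load: inc=1.111111, refl=1.111111·1.000000=1.1111; V=3.333333+1.111111+1.111111=5.5556
k=4 src: inc=1.111111, refl=1.111111·0.666667=0.7407; V=4.444444+1.111111+0.740741=6.2963
k=5 load: inc=0.740741, refl=0.740741·1.000000=0.7407; V=5.555556+0.740741+0.740741=7.0370
k=6 src: inc=0.740741, refl=0.740741·0.666667=0.4938; V=6.296296+0.740741+0.493827=7.5309
k=7 load: inc=0.493827, refl=0.493827·1.000000=0.4938; V=7.037037+0.493827+0.493827=8.0247
k=8 src: inc=0.493827, refl=0.493827·0.666667=0.3292; V=7.530864+0.493827+0.329218=8.3539
k=9 load: inc=0.329218, refl=0.329218·1.000000=0.3292; V=8.024691+0.329218+0.329218=8.6831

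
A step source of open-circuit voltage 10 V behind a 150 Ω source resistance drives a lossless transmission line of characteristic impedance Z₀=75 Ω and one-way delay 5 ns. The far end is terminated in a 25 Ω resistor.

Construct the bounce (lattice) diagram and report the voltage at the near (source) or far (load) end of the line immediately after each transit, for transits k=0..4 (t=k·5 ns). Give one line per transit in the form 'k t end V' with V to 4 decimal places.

Γ_L=-0.500000, Γ_S=0.333333; launch V₁=10·75/225=3.333333
k=0 src: V=3.3333
k=1 load: inc=3.333333, refl=3.333333·-0.500000=-1.6667; V=0.000000+3.333333+-1.666667=1.6667
k=2 src: inc=-1.666667, refl=-1.666667·0.333333=-0.5556; V=3.333333+-1.666667+-0.555556=1.1111
k=3 load: inc=-0.555556, refl=-0.555556·-0.500000=0.2778; V=1.666667+-0.555556+0.277778=1.3889
k=4 src: inc=0.277778, refl=0.277778·0.333333=0.0926; V=1.111111+0.277778+0.092593=1.4815

0 0 source 3.3333
1 5 load 1.6667
2 10 source 1.1111
3 15 load 1.3889
4 20 source 1.4815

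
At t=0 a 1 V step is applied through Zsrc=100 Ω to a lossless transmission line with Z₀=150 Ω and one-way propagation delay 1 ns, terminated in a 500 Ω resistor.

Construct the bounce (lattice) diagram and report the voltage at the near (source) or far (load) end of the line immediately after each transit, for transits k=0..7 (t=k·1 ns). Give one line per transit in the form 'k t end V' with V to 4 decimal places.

0 0 source 0.6000
1 1 load 0.9231
2 2 source 0.8585
3 3 load 0.8237
4 4 source 0.8306
5 5 load 0.8344
6 6 source 0.8336
7 7 load 0.8332

Γ_L=0.538462, Γ_S=-0.200000; launch V₁=1·150/250=0.600000
k=0 src: V=0.6000
k=1 load: inc=0.600000, refl=0.600000·0.538462=0.3231; V=0.000000+0.600000+0.323077=0.9231
k=2 src: inc=0.323077, refl=0.323077·-0.200000=-0.0646; V=0.600000+0.323077+-0.064615=0.8585
k=3 load: inc=-0.064615, refl=-0.064615·0.538462=-0.0348; V=0.923077+-0.064615+-0.034793=0.8237
k=4 src: inc=-0.034793, refl=-0.034793·-0.200000=0.0070; V=0.858462+-0.034793+0.006959=0.8306
k=5 load: inc=0.006959, refl=0.006959·0.538462=0.0037; V=0.823669+0.006959+0.003747=0.8344
k=6 src: inc=0.003747, refl=0.003747·-0.200000=-0.0007; V=0.830627+0.003747+-0.000749=0.8336
k=7 load: inc=-0.000749, refl=-0.000749·0.538462=-0.0004; V=0.834374+-0.000749+-0.000404=0.8332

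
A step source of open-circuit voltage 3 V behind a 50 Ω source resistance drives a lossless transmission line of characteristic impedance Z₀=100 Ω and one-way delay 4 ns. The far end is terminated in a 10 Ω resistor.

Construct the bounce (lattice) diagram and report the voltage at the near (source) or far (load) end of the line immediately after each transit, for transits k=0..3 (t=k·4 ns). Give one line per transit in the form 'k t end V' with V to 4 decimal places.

0 0 source 2.0000
1 4 load 0.3636
2 8 source 0.9091
3 12 load 0.4628

Γ_L=-0.818182, Γ_S=-0.333333; launch V₁=3·100/150=2.000000
k=0 src: V=2.0000
k=1 load: inc=2.000000, refl=2.000000·-0.818182=-1.6364; V=0.000000+2.000000+-1.636364=0.3636
k=2 src: inc=-1.636364, refl=-1.636364·-0.333333=0.5455; V=2.000000+-1.636364+0.545455=0.9091
k=3 load: inc=0.545455, refl=0.545455·-0.818182=-0.4463; V=0.363636+0.545455+-0.446281=0.4628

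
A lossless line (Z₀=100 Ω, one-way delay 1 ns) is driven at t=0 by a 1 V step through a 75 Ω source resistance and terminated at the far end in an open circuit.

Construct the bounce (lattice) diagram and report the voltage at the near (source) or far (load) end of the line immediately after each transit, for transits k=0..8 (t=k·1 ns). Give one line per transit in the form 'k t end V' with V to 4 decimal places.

0 0 source 0.5714
1 1 load 1.1429
2 2 source 1.0612
3 3 load 0.9796
4 4 source 0.9913
5 5 load 1.0029
6 6 source 1.0012
7 7 load 0.9996
8 8 source 0.9998

Γ_L=1.000000, Γ_S=-0.142857; launch V₁=1·100/175=0.571429
k=0 src: V=0.5714
k=1 load: inc=0.571429, refl=0.571429·1.000000=0.5714; V=0.000000+0.571429+0.571429=1.1429
k=2 src: inc=0.571429, refl=0.571429·-0.142857=-0.0816; V=0.571429+0.571429+-0.081633=1.0612
k=3 load: inc=-0.081633, refl=-0.081633·1.000000=-0.0816; V=1.142857+-0.081633+-0.081633=0.9796
k=4 src: inc=-0.081633, refl=-0.081633·-0.142857=0.0117; V=1.061224+-0.081633+0.011662=0.9913
k=5 load: inc=0.011662, refl=0.011662·1.000000=0.0117; V=0.979592+0.011662+0.011662=1.0029
k=6 src: inc=0.011662, refl=0.011662·-0.142857=-0.0017; V=0.991254+0.011662+-0.001666=1.0012
k=7 load: inc=-0.001666, refl=-0.001666·1.000000=-0.0017; V=1.002915+-0.001666+-0.001666=0.9996
k=8 src: inc=-0.001666, refl=-0.001666·-0.142857=0.0002; V=1.001249+-0.001666+0.000238=0.9998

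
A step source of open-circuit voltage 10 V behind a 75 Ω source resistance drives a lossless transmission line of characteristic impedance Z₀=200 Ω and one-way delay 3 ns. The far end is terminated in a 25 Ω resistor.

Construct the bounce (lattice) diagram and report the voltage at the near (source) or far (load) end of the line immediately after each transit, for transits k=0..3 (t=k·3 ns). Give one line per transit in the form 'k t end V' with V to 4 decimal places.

Γ_L=-0.777778, Γ_S=-0.454545; launch V₁=10·200/275=7.272727
k=0 src: V=7.2727
k=1 load: inc=7.272727, refl=7.272727·-0.777778=-5.6566; V=0.000000+7.272727+-5.656566=1.6162
k=2 src: inc=-5.656566, refl=-5.656566·-0.454545=2.5712; V=7.272727+-5.656566+2.571166=4.1873
k=3 load: inc=2.571166, refl=2.571166·-0.777778=-1.9998; V=1.616162+2.571166+-1.999796=2.1875

0 0 source 7.2727
1 3 load 1.6162
2 6 source 4.1873
3 9 load 2.1875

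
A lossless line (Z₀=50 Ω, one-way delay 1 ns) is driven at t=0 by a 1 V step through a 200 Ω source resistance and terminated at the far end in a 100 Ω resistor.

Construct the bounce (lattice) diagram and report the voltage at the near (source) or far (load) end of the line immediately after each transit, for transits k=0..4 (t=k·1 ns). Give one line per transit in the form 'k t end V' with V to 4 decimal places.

0 0 source 0.2000
1 1 load 0.2667
2 2 source 0.3067
3 3 load 0.3200
4 4 source 0.3280

Γ_L=0.333333, Γ_S=0.600000; launch V₁=1·50/250=0.200000
k=0 src: V=0.2000
k=1 load: inc=0.200000, refl=0.200000·0.333333=0.0667; V=0.000000+0.200000+0.066667=0.2667
k=2 src: inc=0.066667, refl=0.066667·0.600000=0.0400; V=0.200000+0.066667+0.040000=0.3067
k=3 load: inc=0.040000, refl=0.040000·0.333333=0.0133; V=0.266667+0.040000+0.013333=0.3200
k=4 src: inc=0.013333, refl=0.013333·0.600000=0.0080; V=0.306667+0.013333+0.008000=0.3280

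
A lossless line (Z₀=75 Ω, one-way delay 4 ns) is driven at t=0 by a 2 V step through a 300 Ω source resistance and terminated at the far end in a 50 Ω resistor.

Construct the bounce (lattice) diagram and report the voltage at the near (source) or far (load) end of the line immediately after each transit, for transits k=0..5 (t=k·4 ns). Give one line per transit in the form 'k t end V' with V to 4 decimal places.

0 0 source 0.4000
1 4 load 0.3200
2 8 source 0.2720
3 12 load 0.2816
4 16 source 0.2874
5 20 load 0.2862

Γ_L=-0.200000, Γ_S=0.600000; launch V₁=2·75/375=0.400000
k=0 src: V=0.4000
k=1 load: inc=0.400000, refl=0.400000·-0.200000=-0.0800; V=0.000000+0.400000+-0.080000=0.3200
k=2 src: inc=-0.080000, refl=-0.080000·0.600000=-0.0480; V=0.400000+-0.080000+-0.048000=0.2720
k=3 load: inc=-0.048000, refl=-0.048000·-0.200000=0.0096; V=0.320000+-0.048000+0.009600=0.2816
k=4 src: inc=0.009600, refl=0.009600·0.600000=0.0058; V=0.272000+0.009600+0.005760=0.2874
k=5 load: inc=0.005760, refl=0.005760·-0.200000=-0.0012; V=0.281600+0.005760+-0.001152=0.2862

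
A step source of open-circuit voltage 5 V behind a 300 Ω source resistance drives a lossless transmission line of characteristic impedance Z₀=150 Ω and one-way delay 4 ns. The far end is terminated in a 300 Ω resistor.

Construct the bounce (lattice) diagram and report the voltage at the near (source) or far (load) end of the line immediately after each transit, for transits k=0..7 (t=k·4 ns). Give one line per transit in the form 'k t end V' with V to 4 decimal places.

Γ_L=0.333333, Γ_S=0.333333; launch V₁=5·150/450=1.666667
k=0 src: V=1.6667
k=1 load: inc=1.666667, refl=1.666667·0.333333=0.5556; V=0.000000+1.666667+0.555556=2.2222
k=2 src: inc=0.555556, refl=0.555556·0.333333=0.1852; V=1.666667+0.555556+0.185185=2.4074
k=3 load: inc=0.185185, refl=0.185185·0.333333=0.0617; V=2.222222+0.185185+0.061728=2.4691
k=4 src: inc=0.061728, refl=0.061728·0.333333=0.0206; V=2.407407+0.061728+0.020576=2.4897
k=5 load: inc=0.020576, refl=0.020576·0.333333=0.0069; V=2.469136+0.020576+0.006859=2.4966
k=6 src: inc=0.006859, refl=0.006859·0.333333=0.0023; V=2.489712+0.006859+0.002286=2.4989
k=7 load: inc=0.002286, refl=0.002286·0.333333=0.0008; V=2.496571+0.002286+0.000762=2.4996

0 0 source 1.6667
1 4 load 2.2222
2 8 source 2.4074
3 12 load 2.4691
4 16 source 2.4897
5 20 load 2.4966
6 24 source 2.4989
7 28 load 2.4996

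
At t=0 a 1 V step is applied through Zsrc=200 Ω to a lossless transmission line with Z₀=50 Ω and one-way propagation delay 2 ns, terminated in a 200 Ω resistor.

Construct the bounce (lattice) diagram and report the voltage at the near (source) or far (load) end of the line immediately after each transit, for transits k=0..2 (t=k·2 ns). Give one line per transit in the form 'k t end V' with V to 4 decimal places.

Γ_L=0.600000, Γ_S=0.600000; launch V₁=1·50/250=0.200000
k=0 src: V=0.2000
k=1 load: inc=0.200000, refl=0.200000·0.600000=0.1200; V=0.000000+0.200000+0.120000=0.3200
k=2 src: inc=0.120000, refl=0.120000·0.600000=0.0720; V=0.200000+0.120000+0.072000=0.3920

0 0 source 0.2000
1 2 load 0.3200
2 4 source 0.3920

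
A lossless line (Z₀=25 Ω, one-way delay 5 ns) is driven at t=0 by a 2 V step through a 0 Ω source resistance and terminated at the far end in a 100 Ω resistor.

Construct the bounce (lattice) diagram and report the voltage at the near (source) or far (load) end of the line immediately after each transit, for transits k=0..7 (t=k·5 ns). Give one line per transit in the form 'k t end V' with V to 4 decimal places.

Γ_L=0.600000, Γ_S=-1.000000; launch V₁=2·25/25=2.000000
k=0 src: V=2.0000
k=1 load: inc=2.000000, refl=2.000000·0.600000=1.2000; V=0.000000+2.000000+1.200000=3.2000
k=2 src: inc=1.200000, refl=1.200000·-1.000000=-1.2000; V=2.000000+1.200000+-1.200000=2.0000
k=3 load: inc=-1.200000, refl=-1.200000·0.600000=-0.7200; V=3.200000+-1.200000+-0.720000=1.2800
k=4 src: inc=-0.720000, refl=-0.720000·-1.000000=0.7200; V=2.000000+-0.720000+0.720000=2.0000
k=5 load: inc=0.720000, refl=0.720000·0.600000=0.4320; V=1.280000+0.720000+0.432000=2.4320
k=6 src: inc=0.432000, refl=0.432000·-1.000000=-0.4320; V=2.000000+0.432000+-0.432000=2.0000
k=7 load: inc=-0.432000, refl=-0.432000·0.600000=-0.2592; V=2.432000+-0.432000+-0.259200=1.7408

0 0 source 2.0000
1 5 load 3.2000
2 10 source 2.0000
3 15 load 1.2800
4 20 source 2.0000
5 25 load 2.4320
6 30 source 2.0000
7 35 load 1.7408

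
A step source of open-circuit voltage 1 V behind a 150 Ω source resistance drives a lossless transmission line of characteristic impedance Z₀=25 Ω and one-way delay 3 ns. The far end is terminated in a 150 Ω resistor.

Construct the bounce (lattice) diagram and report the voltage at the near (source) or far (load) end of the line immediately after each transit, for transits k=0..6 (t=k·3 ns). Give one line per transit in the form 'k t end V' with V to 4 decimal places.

Γ_L=0.714286, Γ_S=0.714286; launch V₁=1·25/175=0.142857
k=0 src: V=0.1429
k=1 load: inc=0.142857, refl=0.142857·0.714286=0.1020; V=0.000000+0.142857+0.102041=0.2449
k=2 src: inc=0.102041, refl=0.102041·0.714286=0.0729; V=0.142857+0.102041+0.072886=0.3178
k=3 load: inc=0.072886, refl=0.072886·0.714286=0.0521; V=0.244898+0.072886+0.052062=0.3698
k=4 src: inc=0.052062, refl=0.052062·0.714286=0.0372; V=0.317784+0.052062+0.037187=0.4070
k=5 load: inc=0.037187, refl=0.037187·0.714286=0.0266; V=0.369846+0.037187+0.026562=0.4336
k=6 src: inc=0.026562, refl=0.026562·0.714286=0.0190; V=0.407033+0.026562+0.018973=0.4526

0 0 source 0.1429
1 3 load 0.2449
2 6 source 0.3178
3 9 load 0.3698
4 12 source 0.4070
5 15 load 0.4336
6 18 source 0.4526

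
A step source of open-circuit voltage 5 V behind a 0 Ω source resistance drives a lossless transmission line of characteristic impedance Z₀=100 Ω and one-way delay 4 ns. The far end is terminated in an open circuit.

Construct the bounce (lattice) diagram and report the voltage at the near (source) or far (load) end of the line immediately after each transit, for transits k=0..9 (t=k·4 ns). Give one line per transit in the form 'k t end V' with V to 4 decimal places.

0 0 source 5.0000
1 4 load 10.0000
2 8 source 5.0000
3 12 load 0.0000
4 16 source 5.0000
5 20 load 10.0000
6 24 source 5.0000
7 28 load 0.0000
8 32 source 5.0000
9 36 load 10.0000

Γ_L=1.000000, Γ_S=-1.000000; launch V₁=5·100/100=5.000000
k=0 src: V=5.0000
k=1 load: inc=5.000000, refl=5.000000·1.000000=5.0000; V=0.000000+5.000000+5.000000=10.0000
k=2 src: inc=5.000000, refl=5.000000·-1.000000=-5.0000; V=5.000000+5.000000+-5.000000=5.0000
k=3 load: inc=-5.000000, refl=-5.000000·1.000000=-5.0000; V=10.000000+-5.000000+-5.000000=0.0000
k=4 src: inc=-5.000000, refl=-5.000000·-1.000000=5.0000; V=5.000000+-5.000000+5.000000=5.0000
k=5 load: inc=5.000000, refl=5.000000·1.000000=5.0000; V=0.000000+5.000000+5.000000=10.0000
k=6 src: inc=5.000000, refl=5.000000·-1.000000=-5.0000; V=5.000000+5.000000+-5.000000=5.0000
k=7 load: inc=-5.000000, refl=-5.000000·1.000000=-5.0000; V=10.000000+-5.000000+-5.000000=0.0000
k=8 src: inc=-5.000000, refl=-5.000000·-1.000000=5.0000; V=5.000000+-5.000000+5.000000=5.0000
k=9 load: inc=5.000000, refl=5.000000·1.000000=5.0000; V=0.000000+5.000000+5.000000=10.0000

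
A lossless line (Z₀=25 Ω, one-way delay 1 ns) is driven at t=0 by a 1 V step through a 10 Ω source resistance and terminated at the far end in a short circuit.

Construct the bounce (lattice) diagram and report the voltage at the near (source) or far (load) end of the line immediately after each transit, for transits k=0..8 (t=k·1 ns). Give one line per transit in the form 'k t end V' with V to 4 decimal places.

Γ_L=-1.000000, Γ_S=-0.428571; launch V₁=1·25/35=0.714286
k=0 src: V=0.7143
k=1 load: inc=0.714286, refl=0.714286·-1.000000=-0.7143; V=0.000000+0.714286+-0.714286=0.0000
k=2 src: inc=-0.714286, refl=-0.714286·-0.428571=0.3061; V=0.714286+-0.714286+0.306122=0.3061
k=3 load: inc=0.306122, refl=0.306122·-1.000000=-0.3061; V=0.000000+0.306122+-0.306122=0.0000
k=4 src: inc=-0.306122, refl=-0.306122·-0.428571=0.1312; V=0.306122+-0.306122+0.131195=0.1312
k=5 load: inc=0.131195, refl=0.131195·-1.000000=-0.1312; V=0.000000+0.131195+-0.131195=0.0000
k=6 src: inc=-0.131195, refl=-0.131195·-0.428571=0.0562; V=0.131195+-0.131195+0.056227=0.0562
k=7 load: inc=0.056227, refl=0.056227·-1.000000=-0.0562; V=0.000000+0.056227+-0.056227=0.0000
k=8 src: inc=-0.056227, refl=-0.056227·-0.428571=0.0241; V=0.056227+-0.056227+0.024097=0.0241

0 0 source 0.7143
1 1 load 0.0000
2 2 source 0.3061
3 3 load 0.0000
4 4 source 0.1312
5 5 load 0.0000
6 6 source 0.0562
7 7 load 0.0000
8 8 source 0.0241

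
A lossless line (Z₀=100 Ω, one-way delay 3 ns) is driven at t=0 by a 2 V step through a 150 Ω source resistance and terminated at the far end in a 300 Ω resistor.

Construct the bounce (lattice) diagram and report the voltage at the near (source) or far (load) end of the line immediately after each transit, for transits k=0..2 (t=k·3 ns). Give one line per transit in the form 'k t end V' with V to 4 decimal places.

Γ_L=0.500000, Γ_S=0.200000; launch V₁=2·100/250=0.800000
k=0 src: V=0.8000
k=1 load: inc=0.800000, refl=0.800000·0.500000=0.4000; V=0.000000+0.800000+0.400000=1.2000
k=2 src: inc=0.400000, refl=0.400000·0.200000=0.0800; V=0.800000+0.400000+0.080000=1.2800

0 0 source 0.8000
1 3 load 1.2000
2 6 source 1.2800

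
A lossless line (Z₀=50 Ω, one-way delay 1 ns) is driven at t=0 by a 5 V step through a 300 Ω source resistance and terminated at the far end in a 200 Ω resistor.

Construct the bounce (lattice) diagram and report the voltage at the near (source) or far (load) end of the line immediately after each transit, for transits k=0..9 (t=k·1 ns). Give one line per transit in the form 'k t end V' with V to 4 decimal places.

Γ_L=0.600000, Γ_S=0.714286; launch V₁=5·50/350=0.714286
k=0 src: V=0.7143
k=1 load: inc=0.714286, refl=0.714286·0.600000=0.4286; V=0.000000+0.714286+0.428571=1.1429
k=2 src: inc=0.428571, refl=0.428571·0.714286=0.3061; V=0.714286+0.428571+0.306122=1.4490
k=3 load: inc=0.306122, refl=0.306122·0.600000=0.1837; V=1.142857+0.306122+0.183673=1.6327
k=4 src: inc=0.183673, refl=0.183673·0.714286=0.1312; V=1.448980+0.183673+0.131195=1.7638
k=5 load: inc=0.131195, refl=0.131195·0.600000=0.0787; V=1.632653+0.131195+0.078717=1.8426
k=6 src: inc=0.078717, refl=0.078717·0.714286=0.0562; V=1.763848+0.078717+0.056227=1.8988
k=7 load: inc=0.056227, refl=0.056227·0.600000=0.0337; V=1.842566+0.056227+0.033736=1.9325
k=8 src: inc=0.033736, refl=0.033736·0.714286=0.0241; V=1.898792+0.033736+0.024097=1.9566
k=9 load: inc=0.024097, refl=0.024097·0.600000=0.0145; V=1.932528+0.024097+0.014458=1.9711

0 0 source 0.7143
1 1 load 1.1429
2 2 source 1.4490
3 3 load 1.6327
4 4 source 1.7638
5 5 load 1.8426
6 6 source 1.8988
7 7 load 1.9325
8 8 source 1.9566
9 9 load 1.9711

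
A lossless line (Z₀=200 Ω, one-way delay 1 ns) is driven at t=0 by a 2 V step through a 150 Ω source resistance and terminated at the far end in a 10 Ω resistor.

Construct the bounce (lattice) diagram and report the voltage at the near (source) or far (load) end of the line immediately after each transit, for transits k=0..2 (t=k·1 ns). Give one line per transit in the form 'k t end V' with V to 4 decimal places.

Γ_L=-0.904762, Γ_S=-0.142857; launch V₁=2·200/350=1.142857
k=0 src: V=1.1429
k=1 load: inc=1.142857, refl=1.142857·-0.904762=-1.0340; V=0.000000+1.142857+-1.034014=0.1088
k=2 src: inc=-1.034014, refl=-1.034014·-0.142857=0.1477; V=1.142857+-1.034014+0.147716=0.2566

0 0 source 1.1429
1 1 load 0.1088
2 2 source 0.2566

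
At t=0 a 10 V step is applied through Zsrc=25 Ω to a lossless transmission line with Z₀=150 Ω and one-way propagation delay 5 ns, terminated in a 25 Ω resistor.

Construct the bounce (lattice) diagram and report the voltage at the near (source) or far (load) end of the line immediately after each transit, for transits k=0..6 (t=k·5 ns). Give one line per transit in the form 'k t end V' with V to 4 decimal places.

0 0 source 8.5714
1 5 load 2.4490
2 10 source 6.8222
3 15 load 3.6985
4 20 source 5.9297
5 25 load 4.3359
6 30 source 5.4743

Γ_L=-0.714286, Γ_S=-0.714286; launch V₁=10·150/175=8.571429
k=0 src: V=8.5714
k=1 load: inc=8.571429, refl=8.571429·-0.714286=-6.1224; V=0.000000+8.571429+-6.122449=2.4490
k=2 src: inc=-6.122449, refl=-6.122449·-0.714286=4.3732; V=8.571429+-6.122449+4.373178=6.8222
k=3 load: inc=4.373178, refl=4.373178·-0.714286=-3.1237; V=2.448980+4.373178+-3.123698=3.6985
k=4 src: inc=-3.123698, refl=-3.123698·-0.714286=2.2312; V=6.822157+-3.123698+2.231213=5.9297
k=5 load: inc=2.231213, refl=2.231213·-0.714286=-1.5937; V=3.698459+2.231213+-1.593724=4.3359
k=6 src: inc=-1.593724, refl=-1.593724·-0.714286=1.1384; V=5.929672+-1.593724+1.138374=5.4743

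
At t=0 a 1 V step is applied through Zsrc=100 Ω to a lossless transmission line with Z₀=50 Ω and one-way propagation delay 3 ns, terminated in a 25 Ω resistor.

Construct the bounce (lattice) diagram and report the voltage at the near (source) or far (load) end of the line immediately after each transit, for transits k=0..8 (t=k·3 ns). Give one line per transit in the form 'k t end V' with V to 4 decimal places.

0 0 source 0.3333
1 3 load 0.2222
2 6 source 0.1852
3 9 load 0.1975
4 12 source 0.2016
5 15 load 0.2003
6 18 source 0.1998
7 21 load 0.2000
8 24 source 0.2000

Γ_L=-0.333333, Γ_S=0.333333; launch V₁=1·50/150=0.333333
k=0 src: V=0.3333
k=1 load: inc=0.333333, refl=0.333333·-0.333333=-0.1111; V=0.000000+0.333333+-0.111111=0.2222
k=2 src: inc=-0.111111, refl=-0.111111·0.333333=-0.0370; V=0.333333+-0.111111+-0.037037=0.1852
k=3 load: inc=-0.037037, refl=-0.037037·-0.333333=0.0123; V=0.222222+-0.037037+0.012346=0.1975
k=4 src: inc=0.012346, refl=0.012346·0.333333=0.0041; V=0.185185+0.012346+0.004115=0.2016
k=5 load: inc=0.004115, refl=0.004115·-0.333333=-0.0014; V=0.197531+0.004115+-0.001372=0.2003
k=6 src: inc=-0.001372, refl=-0.001372·0.333333=-0.0005; V=0.201646+-0.001372+-0.000457=0.1998
k=7 load: inc=-0.000457, refl=-0.000457·-0.333333=0.0002; V=0.200274+-0.000457+0.000152=0.2000
k=8 src: inc=0.000152, refl=0.000152·0.333333=0.0001; V=0.199817+0.000152+0.000051=0.2000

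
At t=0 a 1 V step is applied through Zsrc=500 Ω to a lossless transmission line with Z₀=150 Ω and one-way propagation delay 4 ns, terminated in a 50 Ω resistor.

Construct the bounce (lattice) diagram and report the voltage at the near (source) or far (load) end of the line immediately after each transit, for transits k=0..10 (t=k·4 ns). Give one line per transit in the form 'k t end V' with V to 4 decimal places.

0 0 source 0.2308
1 4 load 0.1154
2 8 source 0.0533
3 12 load 0.0843
4 16 source 0.1010
5 20 load 0.0927
6 24 source 0.0882
7 28 load 0.0904
8 32 source 0.0916
9 36 load 0.0910
10 40 source 0.0907

Γ_L=-0.500000, Γ_S=0.538462; launch V₁=1·150/650=0.230769
k=0 src: V=0.2308
k=1 load: inc=0.230769, refl=0.230769·-0.500000=-0.1154; V=0.000000+0.230769+-0.115385=0.1154
k=2 src: inc=-0.115385, refl=-0.115385·0.538462=-0.0621; V=0.230769+-0.115385+-0.062130=0.0533
k=3 load: inc=-0.062130, refl=-0.062130·-0.500000=0.0311; V=0.115385+-0.062130+0.031065=0.0843
k=4 src: inc=0.031065, refl=0.031065·0.538462=0.0167; V=0.053254+0.031065+0.016727=0.1010
k=5 load: inc=0.016727, refl=0.016727·-0.500000=-0.0084; V=0.084320+0.016727+-0.008364=0.0927
k=6 src: inc=-0.008364, refl=-0.008364·0.538462=-0.0045; V=0.101047+-0.008364+-0.004504=0.0882
k=7 load: inc=-0.004504, refl=-0.004504·-0.500000=0.0023; V=0.092683+-0.004504+0.002252=0.0904
k=8 src: inc=0.002252, refl=0.002252·0.538462=0.0012; V=0.088180+0.002252+0.001212=0.0916
k=9 load: inc=0.001212, refl=0.001212·-0.500000=-0.0006; V=0.090431+0.001212+-0.000606=0.0910
k=10 src: inc=-0.000606, refl=-0.000606·0.538462=-0.0003; V=0.091644+-0.000606+-0.000326=0.0907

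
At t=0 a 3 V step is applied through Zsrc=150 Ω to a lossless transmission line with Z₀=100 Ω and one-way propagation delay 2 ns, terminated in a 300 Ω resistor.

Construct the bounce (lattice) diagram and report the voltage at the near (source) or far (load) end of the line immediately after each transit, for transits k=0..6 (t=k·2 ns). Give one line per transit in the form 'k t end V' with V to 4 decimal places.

0 0 source 1.2000
1 2 load 1.8000
2 4 source 1.9200
3 6 load 1.9800
4 8 source 1.9920
5 10 load 1.9980
6 12 source 1.9992

Γ_L=0.500000, Γ_S=0.200000; launch V₁=3·100/250=1.200000
k=0 src: V=1.2000
k=1 load: inc=1.200000, refl=1.200000·0.500000=0.6000; V=0.000000+1.200000+0.600000=1.8000
k=2 src: inc=0.600000, refl=0.600000·0.200000=0.1200; V=1.200000+0.600000+0.120000=1.9200
k=3 load: inc=0.120000, refl=0.120000·0.500000=0.0600; V=1.800000+0.120000+0.060000=1.9800
k=4 src: inc=0.060000, refl=0.060000·0.200000=0.0120; V=1.920000+0.060000+0.012000=1.9920
k=5 load: inc=0.012000, refl=0.012000·0.500000=0.0060; V=1.980000+0.012000+0.006000=1.9980
k=6 src: inc=0.006000, refl=0.006000·0.200000=0.0012; V=1.992000+0.006000+0.001200=1.9992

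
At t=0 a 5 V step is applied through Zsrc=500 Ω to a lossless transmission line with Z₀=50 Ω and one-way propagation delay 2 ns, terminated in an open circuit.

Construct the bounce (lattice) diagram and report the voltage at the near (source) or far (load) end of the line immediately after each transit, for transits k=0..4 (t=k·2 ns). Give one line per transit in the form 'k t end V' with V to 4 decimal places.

Γ_L=1.000000, Γ_S=0.818182; launch V₁=5·50/550=0.454545
k=0 src: V=0.4545
k=1 load: inc=0.454545, refl=0.454545·1.000000=0.4545; V=0.000000+0.454545+0.454545=0.9091
k=2 src: inc=0.454545, refl=0.454545·0.818182=0.3719; V=0.454545+0.454545+0.371901=1.2810
k=3 load: inc=0.371901, refl=0.371901·1.000000=0.3719; V=0.909091+0.371901+0.371901=1.6529
k=4 src: inc=0.371901, refl=0.371901·0.818182=0.3043; V=1.280992+0.371901+0.304282=1.9572

0 0 source 0.4545
1 2 load 0.9091
2 4 source 1.2810
3 6 load 1.6529
4 8 source 1.9572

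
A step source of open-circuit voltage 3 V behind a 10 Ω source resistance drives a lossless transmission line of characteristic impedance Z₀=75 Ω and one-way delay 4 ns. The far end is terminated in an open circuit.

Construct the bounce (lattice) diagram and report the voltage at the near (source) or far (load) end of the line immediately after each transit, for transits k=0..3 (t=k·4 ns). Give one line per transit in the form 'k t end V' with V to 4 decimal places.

Γ_L=1.000000, Γ_S=-0.764706; launch V₁=3·75/85=2.647059
k=0 src: V=2.6471
k=1 load: inc=2.647059, refl=2.647059·1.000000=2.6471; V=0.000000+2.647059+2.647059=5.2941
k=2 src: inc=2.647059, refl=2.647059·-0.764706=-2.0242; V=2.647059+2.647059+-2.024221=3.2699
k=3 load: inc=-2.024221, refl=-2.024221·1.000000=-2.0242; V=5.294118+-2.024221+-2.024221=1.2457

0 0 source 2.6471
1 4 load 5.2941
2 8 source 3.2699
3 12 load 1.2457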